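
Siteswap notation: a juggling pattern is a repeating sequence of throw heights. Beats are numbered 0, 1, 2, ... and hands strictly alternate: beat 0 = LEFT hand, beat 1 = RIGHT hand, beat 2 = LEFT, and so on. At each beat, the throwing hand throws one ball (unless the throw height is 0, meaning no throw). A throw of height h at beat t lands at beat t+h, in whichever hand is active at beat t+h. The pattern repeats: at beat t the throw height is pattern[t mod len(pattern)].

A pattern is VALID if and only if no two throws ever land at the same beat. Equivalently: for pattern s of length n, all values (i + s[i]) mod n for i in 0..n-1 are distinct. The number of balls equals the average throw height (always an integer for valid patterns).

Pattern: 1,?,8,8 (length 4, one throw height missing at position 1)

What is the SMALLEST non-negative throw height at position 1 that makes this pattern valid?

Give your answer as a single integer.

i=0: (0 + 1) mod 4 = 1
i=1: s[i]=? (unknown)
i=2: (2 + 8) mod 4 = 2
i=3: (3 + 8) mod 4 = 3
Known residues: [1, 2, 3]; need a permutation of 0..3, so missing residue r = 0
Need (1 + s) mod 4 = 0; smallest s = (0 - 1) mod 4 = 3

Answer: 3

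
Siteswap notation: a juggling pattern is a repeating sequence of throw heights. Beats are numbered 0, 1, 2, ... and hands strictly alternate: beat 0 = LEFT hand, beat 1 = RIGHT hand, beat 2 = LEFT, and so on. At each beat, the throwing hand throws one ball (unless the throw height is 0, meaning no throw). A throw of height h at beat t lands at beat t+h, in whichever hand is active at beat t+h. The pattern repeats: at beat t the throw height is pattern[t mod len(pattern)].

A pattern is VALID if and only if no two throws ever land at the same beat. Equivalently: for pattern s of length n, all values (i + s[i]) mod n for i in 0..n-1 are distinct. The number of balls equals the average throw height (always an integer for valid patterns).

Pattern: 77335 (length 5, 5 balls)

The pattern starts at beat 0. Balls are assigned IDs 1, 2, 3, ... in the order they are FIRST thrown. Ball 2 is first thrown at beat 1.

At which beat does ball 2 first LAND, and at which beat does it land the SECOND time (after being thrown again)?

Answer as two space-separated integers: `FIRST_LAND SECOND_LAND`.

Answer: 8 11

Derivation:
Beat 0 (L): throw ball1 h=7 -> lands@7:R; in-air after throw: [b1@7:R]
Beat 1 (R): throw ball2 h=7 -> lands@8:L; in-air after throw: [b1@7:R b2@8:L]
Beat 2 (L): throw ball3 h=3 -> lands@5:R; in-air after throw: [b3@5:R b1@7:R b2@8:L]
Beat 3 (R): throw ball4 h=3 -> lands@6:L; in-air after throw: [b3@5:R b4@6:L b1@7:R b2@8:L]
Beat 4 (L): throw ball5 h=5 -> lands@9:R; in-air after throw: [b3@5:R b4@6:L b1@7:R b2@8:L b5@9:R]
Beat 5 (R): throw ball3 h=7 -> lands@12:L; in-air after throw: [b4@6:L b1@7:R b2@8:L b5@9:R b3@12:L]
Beat 6 (L): throw ball4 h=7 -> lands@13:R; in-air after throw: [b1@7:R b2@8:L b5@9:R b3@12:L b4@13:R]
Beat 7 (R): throw ball1 h=3 -> lands@10:L; in-air after throw: [b2@8:L b5@9:R b1@10:L b3@12:L b4@13:R]
Beat 8 (L): throw ball2 h=3 -> lands@11:R; in-air after throw: [b5@9:R b1@10:L b2@11:R b3@12:L b4@13:R]
Beat 9 (R): throw ball5 h=5 -> lands@14:L; in-air after throw: [b1@10:L b2@11:R b3@12:L b4@13:R b5@14:L]
Beat 10 (L): throw ball1 h=7 -> lands@17:R; in-air after throw: [b2@11:R b3@12:L b4@13:R b5@14:L b1@17:R]
Beat 11 (R): throw ball2 h=7 -> lands@18:L; in-air after throw: [b3@12:L b4@13:R b5@14:L b1@17:R b2@18:L]
Ball 2: thrown@1 h=7 -> first land @8; rethrown@8 h=3 -> second land @11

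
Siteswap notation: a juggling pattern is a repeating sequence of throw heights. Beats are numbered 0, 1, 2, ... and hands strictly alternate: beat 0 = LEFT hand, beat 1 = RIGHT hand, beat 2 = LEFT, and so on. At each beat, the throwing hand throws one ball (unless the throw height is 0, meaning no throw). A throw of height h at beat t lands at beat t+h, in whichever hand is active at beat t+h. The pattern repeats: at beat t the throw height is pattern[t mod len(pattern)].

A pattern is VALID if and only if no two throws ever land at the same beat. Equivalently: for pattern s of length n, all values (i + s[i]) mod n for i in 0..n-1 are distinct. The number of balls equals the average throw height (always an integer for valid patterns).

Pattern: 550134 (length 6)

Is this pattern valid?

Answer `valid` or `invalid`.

i=0: (i + s[i]) mod n = (0 + 5) mod 6 = 5
i=1: (i + s[i]) mod n = (1 + 5) mod 6 = 0
i=2: (i + s[i]) mod n = (2 + 0) mod 6 = 2
i=3: (i + s[i]) mod n = (3 + 1) mod 6 = 4
i=4: (i + s[i]) mod n = (4 + 3) mod 6 = 1
i=5: (i + s[i]) mod n = (5 + 4) mod 6 = 3
Residues: [5, 0, 2, 4, 1, 3], distinct: True

Answer: valid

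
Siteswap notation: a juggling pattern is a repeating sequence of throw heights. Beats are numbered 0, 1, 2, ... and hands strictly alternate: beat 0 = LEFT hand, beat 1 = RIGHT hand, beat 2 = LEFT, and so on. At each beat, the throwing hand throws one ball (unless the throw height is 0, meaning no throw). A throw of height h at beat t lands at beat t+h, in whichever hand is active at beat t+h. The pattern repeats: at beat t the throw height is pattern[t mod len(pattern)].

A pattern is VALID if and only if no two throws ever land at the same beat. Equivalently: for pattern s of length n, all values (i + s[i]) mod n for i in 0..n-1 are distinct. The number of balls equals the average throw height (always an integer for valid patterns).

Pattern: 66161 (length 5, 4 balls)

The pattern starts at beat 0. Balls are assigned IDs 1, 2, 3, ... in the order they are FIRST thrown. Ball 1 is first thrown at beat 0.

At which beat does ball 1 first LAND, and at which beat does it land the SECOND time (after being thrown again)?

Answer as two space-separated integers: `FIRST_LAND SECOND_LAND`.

Beat 0 (L): throw ball1 h=6 -> lands@6:L; in-air after throw: [b1@6:L]
Beat 1 (R): throw ball2 h=6 -> lands@7:R; in-air after throw: [b1@6:L b2@7:R]
Beat 2 (L): throw ball3 h=1 -> lands@3:R; in-air after throw: [b3@3:R b1@6:L b2@7:R]
Beat 3 (R): throw ball3 h=6 -> lands@9:R; in-air after throw: [b1@6:L b2@7:R b3@9:R]
Beat 4 (L): throw ball4 h=1 -> lands@5:R; in-air after throw: [b4@5:R b1@6:L b2@7:R b3@9:R]
Beat 5 (R): throw ball4 h=6 -> lands@11:R; in-air after throw: [b1@6:L b2@7:R b3@9:R b4@11:R]
Beat 6 (L): throw ball1 h=6 -> lands@12:L; in-air after throw: [b2@7:R b3@9:R b4@11:R b1@12:L]
Beat 7 (R): throw ball2 h=1 -> lands@8:L; in-air after throw: [b2@8:L b3@9:R b4@11:R b1@12:L]
Beat 8 (L): throw ball2 h=6 -> lands@14:L; in-air after throw: [b3@9:R b4@11:R b1@12:L b2@14:L]
Beat 9 (R): throw ball3 h=1 -> lands@10:L; in-air after throw: [b3@10:L b4@11:R b1@12:L b2@14:L]
Beat 10 (L): throw ball3 h=6 -> lands@16:L; in-air after throw: [b4@11:R b1@12:L b2@14:L b3@16:L]
Beat 11 (R): throw ball4 h=6 -> lands@17:R; in-air after throw: [b1@12:L b2@14:L b3@16:L b4@17:R]
Beat 12 (L): throw ball1 h=1 -> lands@13:R; in-air after throw: [b1@13:R b2@14:L b3@16:L b4@17:R]
Ball 1: thrown@0 h=6 -> first land @6; rethrown@6 h=6 -> second land @12

Answer: 6 12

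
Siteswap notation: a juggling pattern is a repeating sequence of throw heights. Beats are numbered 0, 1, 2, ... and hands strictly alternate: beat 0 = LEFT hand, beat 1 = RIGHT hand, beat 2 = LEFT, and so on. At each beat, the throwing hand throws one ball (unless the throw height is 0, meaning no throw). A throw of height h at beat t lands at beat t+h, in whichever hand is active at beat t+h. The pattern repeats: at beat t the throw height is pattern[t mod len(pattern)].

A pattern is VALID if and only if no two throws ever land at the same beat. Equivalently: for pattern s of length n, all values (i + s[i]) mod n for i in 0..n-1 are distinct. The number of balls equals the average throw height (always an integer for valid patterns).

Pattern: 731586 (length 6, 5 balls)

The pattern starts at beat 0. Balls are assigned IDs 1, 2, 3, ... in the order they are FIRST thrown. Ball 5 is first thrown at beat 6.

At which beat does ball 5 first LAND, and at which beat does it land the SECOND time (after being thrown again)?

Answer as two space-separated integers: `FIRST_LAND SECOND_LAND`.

Beat 0 (L): throw ball1 h=7 -> lands@7:R; in-air after throw: [b1@7:R]
Beat 1 (R): throw ball2 h=3 -> lands@4:L; in-air after throw: [b2@4:L b1@7:R]
Beat 2 (L): throw ball3 h=1 -> lands@3:R; in-air after throw: [b3@3:R b2@4:L b1@7:R]
Beat 3 (R): throw ball3 h=5 -> lands@8:L; in-air after throw: [b2@4:L b1@7:R b3@8:L]
Beat 4 (L): throw ball2 h=8 -> lands@12:L; in-air after throw: [b1@7:R b3@8:L b2@12:L]
Beat 5 (R): throw ball4 h=6 -> lands@11:R; in-air after throw: [b1@7:R b3@8:L b4@11:R b2@12:L]
Beat 6 (L): throw ball5 h=7 -> lands@13:R; in-air after throw: [b1@7:R b3@8:L b4@11:R b2@12:L b5@13:R]
Beat 7 (R): throw ball1 h=3 -> lands@10:L; in-air after throw: [b3@8:L b1@10:L b4@11:R b2@12:L b5@13:R]
Beat 8 (L): throw ball3 h=1 -> lands@9:R; in-air after throw: [b3@9:R b1@10:L b4@11:R b2@12:L b5@13:R]
Beat 9 (R): throw ball3 h=5 -> lands@14:L; in-air after throw: [b1@10:L b4@11:R b2@12:L b5@13:R b3@14:L]
Beat 10 (L): throw ball1 h=8 -> lands@18:L; in-air after throw: [b4@11:R b2@12:L b5@13:R b3@14:L b1@18:L]
Beat 11 (R): throw ball4 h=6 -> lands@17:R; in-air after throw: [b2@12:L b5@13:R b3@14:L b4@17:R b1@18:L]
Beat 12 (L): throw ball2 h=7 -> lands@19:R; in-air after throw: [b5@13:R b3@14:L b4@17:R b1@18:L b2@19:R]
Beat 13 (R): throw ball5 h=3 -> lands@16:L; in-air after throw: [b3@14:L b5@16:L b4@17:R b1@18:L b2@19:R]
Beat 14 (L): throw ball3 h=1 -> lands@15:R; in-air after throw: [b3@15:R b5@16:L b4@17:R b1@18:L b2@19:R]
Beat 15 (R): throw ball3 h=5 -> lands@20:L; in-air after throw: [b5@16:L b4@17:R b1@18:L b2@19:R b3@20:L]
Beat 16 (L): throw ball5 h=8 -> lands@24:L; in-air after throw: [b4@17:R b1@18:L b2@19:R b3@20:L b5@24:L]
Ball 5: thrown@6 h=7 -> first land @13; rethrown@13 h=3 -> second land @16

Answer: 13 16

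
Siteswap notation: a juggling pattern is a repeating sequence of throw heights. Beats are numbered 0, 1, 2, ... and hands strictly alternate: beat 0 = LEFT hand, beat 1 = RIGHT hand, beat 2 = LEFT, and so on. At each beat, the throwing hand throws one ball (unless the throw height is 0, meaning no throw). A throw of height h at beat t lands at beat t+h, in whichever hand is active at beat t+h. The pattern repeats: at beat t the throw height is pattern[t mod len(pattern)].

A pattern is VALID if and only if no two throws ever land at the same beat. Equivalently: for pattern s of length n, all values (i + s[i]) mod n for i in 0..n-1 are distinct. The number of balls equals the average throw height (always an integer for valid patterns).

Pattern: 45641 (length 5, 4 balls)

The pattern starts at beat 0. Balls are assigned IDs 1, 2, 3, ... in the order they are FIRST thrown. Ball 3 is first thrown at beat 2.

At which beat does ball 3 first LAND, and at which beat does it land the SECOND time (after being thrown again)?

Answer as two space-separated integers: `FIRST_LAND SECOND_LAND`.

Answer: 8 12

Derivation:
Beat 0 (L): throw ball1 h=4 -> lands@4:L; in-air after throw: [b1@4:L]
Beat 1 (R): throw ball2 h=5 -> lands@6:L; in-air after throw: [b1@4:L b2@6:L]
Beat 2 (L): throw ball3 h=6 -> lands@8:L; in-air after throw: [b1@4:L b2@6:L b3@8:L]
Beat 3 (R): throw ball4 h=4 -> lands@7:R; in-air after throw: [b1@4:L b2@6:L b4@7:R b3@8:L]
Beat 4 (L): throw ball1 h=1 -> lands@5:R; in-air after throw: [b1@5:R b2@6:L b4@7:R b3@8:L]
Beat 5 (R): throw ball1 h=4 -> lands@9:R; in-air after throw: [b2@6:L b4@7:R b3@8:L b1@9:R]
Beat 6 (L): throw ball2 h=5 -> lands@11:R; in-air after throw: [b4@7:R b3@8:L b1@9:R b2@11:R]
Beat 7 (R): throw ball4 h=6 -> lands@13:R; in-air after throw: [b3@8:L b1@9:R b2@11:R b4@13:R]
Beat 8 (L): throw ball3 h=4 -> lands@12:L; in-air after throw: [b1@9:R b2@11:R b3@12:L b4@13:R]
Beat 9 (R): throw ball1 h=1 -> lands@10:L; in-air after throw: [b1@10:L b2@11:R b3@12:L b4@13:R]
Beat 10 (L): throw ball1 h=4 -> lands@14:L; in-air after throw: [b2@11:R b3@12:L b4@13:R b1@14:L]
Beat 11 (R): throw ball2 h=5 -> lands@16:L; in-air after throw: [b3@12:L b4@13:R b1@14:L b2@16:L]
Beat 12 (L): throw ball3 h=6 -> lands@18:L; in-air after throw: [b4@13:R b1@14:L b2@16:L b3@18:L]
Ball 3: thrown@2 h=6 -> first land @8; rethrown@8 h=4 -> second land @12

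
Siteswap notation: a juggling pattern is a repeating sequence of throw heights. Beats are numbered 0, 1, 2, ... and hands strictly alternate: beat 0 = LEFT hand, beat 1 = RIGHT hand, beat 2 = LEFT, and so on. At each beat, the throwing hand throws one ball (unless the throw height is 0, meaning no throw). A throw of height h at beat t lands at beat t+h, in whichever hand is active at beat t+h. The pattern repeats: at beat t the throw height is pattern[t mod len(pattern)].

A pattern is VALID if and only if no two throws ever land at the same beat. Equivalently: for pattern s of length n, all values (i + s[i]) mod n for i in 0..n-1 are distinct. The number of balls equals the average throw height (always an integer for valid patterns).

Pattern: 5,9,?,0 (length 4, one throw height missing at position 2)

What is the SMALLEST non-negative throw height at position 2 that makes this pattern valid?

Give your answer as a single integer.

Answer: 2

Derivation:
i=0: (0 + 5) mod 4 = 1
i=1: (1 + 9) mod 4 = 2
i=2: s[i]=? (unknown)
i=3: (3 + 0) mod 4 = 3
Known residues: [1, 2, 3]; need a permutation of 0..3, so missing residue r = 0
Need (2 + s) mod 4 = 0; smallest s = (0 - 2) mod 4 = 2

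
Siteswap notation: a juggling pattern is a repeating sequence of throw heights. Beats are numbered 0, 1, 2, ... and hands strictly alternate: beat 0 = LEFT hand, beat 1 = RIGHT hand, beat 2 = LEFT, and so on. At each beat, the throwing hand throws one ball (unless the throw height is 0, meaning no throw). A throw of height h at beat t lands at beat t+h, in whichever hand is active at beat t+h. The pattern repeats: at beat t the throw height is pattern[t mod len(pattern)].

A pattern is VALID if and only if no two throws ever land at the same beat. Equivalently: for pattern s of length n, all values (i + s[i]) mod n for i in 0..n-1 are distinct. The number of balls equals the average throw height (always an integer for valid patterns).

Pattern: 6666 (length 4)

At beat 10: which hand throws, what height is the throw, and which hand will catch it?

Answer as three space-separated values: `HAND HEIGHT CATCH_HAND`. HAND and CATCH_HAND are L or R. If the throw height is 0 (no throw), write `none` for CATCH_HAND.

Beat 10: 10 mod 2 = 0, so hand = L
Throw height = pattern[10 mod 4] = pattern[2] = 6
Lands at beat 10+6=16, 16 mod 2 = 0, so catch hand = L

Answer: L 6 L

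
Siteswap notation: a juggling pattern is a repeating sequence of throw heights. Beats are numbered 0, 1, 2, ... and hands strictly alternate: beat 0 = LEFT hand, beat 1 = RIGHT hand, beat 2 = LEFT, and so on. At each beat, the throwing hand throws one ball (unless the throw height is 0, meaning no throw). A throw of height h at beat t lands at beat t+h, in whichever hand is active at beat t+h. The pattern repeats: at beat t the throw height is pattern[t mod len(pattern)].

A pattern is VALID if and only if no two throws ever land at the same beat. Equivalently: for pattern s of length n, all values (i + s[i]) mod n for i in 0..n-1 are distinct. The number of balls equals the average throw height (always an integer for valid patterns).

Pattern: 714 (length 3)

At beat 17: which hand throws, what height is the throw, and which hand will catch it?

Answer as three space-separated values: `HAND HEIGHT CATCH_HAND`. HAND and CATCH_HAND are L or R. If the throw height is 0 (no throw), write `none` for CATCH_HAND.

Answer: R 4 R

Derivation:
Beat 17: 17 mod 2 = 1, so hand = R
Throw height = pattern[17 mod 3] = pattern[2] = 4
Lands at beat 17+4=21, 21 mod 2 = 1, so catch hand = R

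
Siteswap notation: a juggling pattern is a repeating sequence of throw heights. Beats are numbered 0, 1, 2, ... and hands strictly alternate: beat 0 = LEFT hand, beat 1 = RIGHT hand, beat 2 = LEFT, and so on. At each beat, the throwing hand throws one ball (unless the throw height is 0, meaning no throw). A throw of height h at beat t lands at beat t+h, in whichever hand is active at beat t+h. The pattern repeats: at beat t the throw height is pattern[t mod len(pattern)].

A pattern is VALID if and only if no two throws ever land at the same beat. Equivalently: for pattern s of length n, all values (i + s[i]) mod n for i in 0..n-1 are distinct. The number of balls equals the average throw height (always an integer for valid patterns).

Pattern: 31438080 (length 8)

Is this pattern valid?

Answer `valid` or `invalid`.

Answer: invalid

Derivation:
i=0: (i + s[i]) mod n = (0 + 3) mod 8 = 3
i=1: (i + s[i]) mod n = (1 + 1) mod 8 = 2
i=2: (i + s[i]) mod n = (2 + 4) mod 8 = 6
i=3: (i + s[i]) mod n = (3 + 3) mod 8 = 6
i=4: (i + s[i]) mod n = (4 + 8) mod 8 = 4
i=5: (i + s[i]) mod n = (5 + 0) mod 8 = 5
i=6: (i + s[i]) mod n = (6 + 8) mod 8 = 6
i=7: (i + s[i]) mod n = (7 + 0) mod 8 = 7
Residues: [3, 2, 6, 6, 4, 5, 6, 7], distinct: False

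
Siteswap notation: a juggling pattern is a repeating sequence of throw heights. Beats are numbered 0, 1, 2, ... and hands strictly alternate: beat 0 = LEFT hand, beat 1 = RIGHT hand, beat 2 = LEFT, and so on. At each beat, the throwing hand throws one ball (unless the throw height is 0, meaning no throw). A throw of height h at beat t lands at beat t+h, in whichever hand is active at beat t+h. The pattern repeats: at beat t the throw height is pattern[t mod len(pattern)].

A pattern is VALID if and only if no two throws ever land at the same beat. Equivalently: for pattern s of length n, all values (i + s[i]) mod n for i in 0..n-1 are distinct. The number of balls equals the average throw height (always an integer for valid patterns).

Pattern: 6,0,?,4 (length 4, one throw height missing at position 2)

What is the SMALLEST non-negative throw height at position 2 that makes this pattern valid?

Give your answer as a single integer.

Answer: 2

Derivation:
i=0: (0 + 6) mod 4 = 2
i=1: (1 + 0) mod 4 = 1
i=2: s[i]=? (unknown)
i=3: (3 + 4) mod 4 = 3
Known residues: [1, 2, 3]; need a permutation of 0..3, so missing residue r = 0
Need (2 + s) mod 4 = 0; smallest s = (0 - 2) mod 4 = 2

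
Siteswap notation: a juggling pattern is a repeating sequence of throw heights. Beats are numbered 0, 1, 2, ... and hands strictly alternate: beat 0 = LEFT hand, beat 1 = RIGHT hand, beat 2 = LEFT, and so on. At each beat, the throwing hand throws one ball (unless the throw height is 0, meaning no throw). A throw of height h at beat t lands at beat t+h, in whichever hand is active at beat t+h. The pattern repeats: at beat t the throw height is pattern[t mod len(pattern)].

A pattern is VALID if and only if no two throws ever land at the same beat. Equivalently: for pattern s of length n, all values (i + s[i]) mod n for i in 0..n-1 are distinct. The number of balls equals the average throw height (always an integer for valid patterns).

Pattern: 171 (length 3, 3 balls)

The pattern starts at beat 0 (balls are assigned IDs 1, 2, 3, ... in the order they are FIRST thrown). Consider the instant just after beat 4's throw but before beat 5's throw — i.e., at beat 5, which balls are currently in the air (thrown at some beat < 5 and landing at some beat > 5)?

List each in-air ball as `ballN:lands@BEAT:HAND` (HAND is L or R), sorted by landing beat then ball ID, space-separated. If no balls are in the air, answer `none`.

Beat 0 (L): throw ball1 h=1 -> lands@1:R; in-air after throw: [b1@1:R]
Beat 1 (R): throw ball1 h=7 -> lands@8:L; in-air after throw: [b1@8:L]
Beat 2 (L): throw ball2 h=1 -> lands@3:R; in-air after throw: [b2@3:R b1@8:L]
Beat 3 (R): throw ball2 h=1 -> lands@4:L; in-air after throw: [b2@4:L b1@8:L]
Beat 4 (L): throw ball2 h=7 -> lands@11:R; in-air after throw: [b1@8:L b2@11:R]
Beat 5 (R): throw ball3 h=1 -> lands@6:L; in-air after throw: [b3@6:L b1@8:L b2@11:R]

Answer: ball1:lands@8:L ball2:lands@11:R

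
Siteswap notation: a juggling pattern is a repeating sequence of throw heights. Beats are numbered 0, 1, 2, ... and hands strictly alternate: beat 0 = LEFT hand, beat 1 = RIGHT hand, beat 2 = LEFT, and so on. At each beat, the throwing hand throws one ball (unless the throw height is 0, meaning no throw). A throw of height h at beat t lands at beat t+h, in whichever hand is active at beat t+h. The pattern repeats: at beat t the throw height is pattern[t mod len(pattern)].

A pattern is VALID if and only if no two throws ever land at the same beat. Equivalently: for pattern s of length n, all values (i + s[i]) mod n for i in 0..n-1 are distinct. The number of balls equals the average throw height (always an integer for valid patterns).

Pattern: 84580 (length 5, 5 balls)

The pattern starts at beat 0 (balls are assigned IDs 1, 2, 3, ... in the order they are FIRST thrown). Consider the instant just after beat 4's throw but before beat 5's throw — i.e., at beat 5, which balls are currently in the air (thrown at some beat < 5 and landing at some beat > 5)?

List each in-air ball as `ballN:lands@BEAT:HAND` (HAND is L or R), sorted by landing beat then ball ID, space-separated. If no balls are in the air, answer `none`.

Answer: ball3:lands@7:R ball1:lands@8:L ball4:lands@11:R

Derivation:
Beat 0 (L): throw ball1 h=8 -> lands@8:L; in-air after throw: [b1@8:L]
Beat 1 (R): throw ball2 h=4 -> lands@5:R; in-air after throw: [b2@5:R b1@8:L]
Beat 2 (L): throw ball3 h=5 -> lands@7:R; in-air after throw: [b2@5:R b3@7:R b1@8:L]
Beat 3 (R): throw ball4 h=8 -> lands@11:R; in-air after throw: [b2@5:R b3@7:R b1@8:L b4@11:R]
Beat 5 (R): throw ball2 h=8 -> lands@13:R; in-air after throw: [b3@7:R b1@8:L b4@11:R b2@13:R]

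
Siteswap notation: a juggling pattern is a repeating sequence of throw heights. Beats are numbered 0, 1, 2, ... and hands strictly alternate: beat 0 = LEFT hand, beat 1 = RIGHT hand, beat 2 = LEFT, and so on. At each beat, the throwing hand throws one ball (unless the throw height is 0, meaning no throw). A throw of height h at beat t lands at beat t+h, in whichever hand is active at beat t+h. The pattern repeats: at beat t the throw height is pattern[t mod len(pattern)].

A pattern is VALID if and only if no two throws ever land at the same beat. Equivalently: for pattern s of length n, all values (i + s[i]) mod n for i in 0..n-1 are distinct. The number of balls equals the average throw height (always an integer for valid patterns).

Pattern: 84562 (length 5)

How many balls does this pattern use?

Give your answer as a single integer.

Answer: 5

Derivation:
Pattern = [8, 4, 5, 6, 2], length n = 5
  position 0: throw height = 8, running sum = 8
  position 1: throw height = 4, running sum = 12
  position 2: throw height = 5, running sum = 17
  position 3: throw height = 6, running sum = 23
  position 4: throw height = 2, running sum = 25
Total sum = 25; balls = sum / n = 25 / 5 = 5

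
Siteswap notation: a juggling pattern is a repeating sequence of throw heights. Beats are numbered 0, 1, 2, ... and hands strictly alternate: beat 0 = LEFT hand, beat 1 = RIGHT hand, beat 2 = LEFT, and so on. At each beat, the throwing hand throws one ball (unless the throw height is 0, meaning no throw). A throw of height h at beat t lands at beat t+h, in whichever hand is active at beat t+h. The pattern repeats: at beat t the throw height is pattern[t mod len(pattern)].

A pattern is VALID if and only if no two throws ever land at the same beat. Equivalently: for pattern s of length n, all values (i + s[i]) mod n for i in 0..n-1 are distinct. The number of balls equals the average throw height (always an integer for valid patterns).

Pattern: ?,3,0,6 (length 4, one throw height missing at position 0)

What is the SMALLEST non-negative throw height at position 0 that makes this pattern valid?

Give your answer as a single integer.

Answer: 3

Derivation:
i=0: s[i]=? (unknown)
i=1: (1 + 3) mod 4 = 0
i=2: (2 + 0) mod 4 = 2
i=3: (3 + 6) mod 4 = 1
Known residues: [0, 1, 2]; need a permutation of 0..3, so missing residue r = 3
Need (0 + s) mod 4 = 3; smallest s = (3 - 0) mod 4 = 3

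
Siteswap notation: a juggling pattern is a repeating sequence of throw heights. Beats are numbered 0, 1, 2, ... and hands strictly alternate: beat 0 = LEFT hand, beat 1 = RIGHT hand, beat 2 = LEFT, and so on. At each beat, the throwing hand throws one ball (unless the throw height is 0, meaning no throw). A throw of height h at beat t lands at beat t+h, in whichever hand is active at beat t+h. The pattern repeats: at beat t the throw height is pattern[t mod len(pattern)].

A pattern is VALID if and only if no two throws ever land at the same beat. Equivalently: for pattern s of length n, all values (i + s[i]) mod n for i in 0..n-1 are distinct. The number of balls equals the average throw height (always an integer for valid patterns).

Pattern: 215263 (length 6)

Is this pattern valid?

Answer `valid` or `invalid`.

i=0: (i + s[i]) mod n = (0 + 2) mod 6 = 2
i=1: (i + s[i]) mod n = (1 + 1) mod 6 = 2
i=2: (i + s[i]) mod n = (2 + 5) mod 6 = 1
i=3: (i + s[i]) mod n = (3 + 2) mod 6 = 5
i=4: (i + s[i]) mod n = (4 + 6) mod 6 = 4
i=5: (i + s[i]) mod n = (5 + 3) mod 6 = 2
Residues: [2, 2, 1, 5, 4, 2], distinct: False

Answer: invalid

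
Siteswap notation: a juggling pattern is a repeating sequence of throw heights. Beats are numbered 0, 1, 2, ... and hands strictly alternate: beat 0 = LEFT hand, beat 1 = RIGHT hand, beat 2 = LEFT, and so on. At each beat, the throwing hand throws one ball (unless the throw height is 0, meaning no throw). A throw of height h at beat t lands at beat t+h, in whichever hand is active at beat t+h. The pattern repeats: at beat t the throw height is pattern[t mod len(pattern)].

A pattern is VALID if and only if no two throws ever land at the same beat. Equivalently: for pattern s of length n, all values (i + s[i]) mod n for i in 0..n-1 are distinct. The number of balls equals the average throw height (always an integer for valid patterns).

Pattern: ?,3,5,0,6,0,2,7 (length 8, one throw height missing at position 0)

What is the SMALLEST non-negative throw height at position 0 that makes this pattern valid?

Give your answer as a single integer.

i=0: s[i]=? (unknown)
i=1: (1 + 3) mod 8 = 4
i=2: (2 + 5) mod 8 = 7
i=3: (3 + 0) mod 8 = 3
i=4: (4 + 6) mod 8 = 2
i=5: (5 + 0) mod 8 = 5
i=6: (6 + 2) mod 8 = 0
i=7: (7 + 7) mod 8 = 6
Known residues: [0, 2, 3, 4, 5, 6, 7]; need a permutation of 0..7, so missing residue r = 1
Need (0 + s) mod 8 = 1; smallest s = (1 - 0) mod 8 = 1

Answer: 1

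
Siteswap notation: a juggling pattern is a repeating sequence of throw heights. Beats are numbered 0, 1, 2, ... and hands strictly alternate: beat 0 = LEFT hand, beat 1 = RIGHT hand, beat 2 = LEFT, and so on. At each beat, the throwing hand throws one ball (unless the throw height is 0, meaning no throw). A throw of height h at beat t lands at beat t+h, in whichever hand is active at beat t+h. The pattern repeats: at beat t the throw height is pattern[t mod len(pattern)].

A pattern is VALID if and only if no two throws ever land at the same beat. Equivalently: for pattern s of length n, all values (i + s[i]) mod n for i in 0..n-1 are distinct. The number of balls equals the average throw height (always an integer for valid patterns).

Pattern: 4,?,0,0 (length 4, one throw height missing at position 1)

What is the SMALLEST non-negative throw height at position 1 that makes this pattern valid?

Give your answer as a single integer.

Answer: 0

Derivation:
i=0: (0 + 4) mod 4 = 0
i=1: s[i]=? (unknown)
i=2: (2 + 0) mod 4 = 2
i=3: (3 + 0) mod 4 = 3
Known residues: [0, 2, 3]; need a permutation of 0..3, so missing residue r = 1
Need (1 + s) mod 4 = 1; smallest s = (1 - 1) mod 4 = 0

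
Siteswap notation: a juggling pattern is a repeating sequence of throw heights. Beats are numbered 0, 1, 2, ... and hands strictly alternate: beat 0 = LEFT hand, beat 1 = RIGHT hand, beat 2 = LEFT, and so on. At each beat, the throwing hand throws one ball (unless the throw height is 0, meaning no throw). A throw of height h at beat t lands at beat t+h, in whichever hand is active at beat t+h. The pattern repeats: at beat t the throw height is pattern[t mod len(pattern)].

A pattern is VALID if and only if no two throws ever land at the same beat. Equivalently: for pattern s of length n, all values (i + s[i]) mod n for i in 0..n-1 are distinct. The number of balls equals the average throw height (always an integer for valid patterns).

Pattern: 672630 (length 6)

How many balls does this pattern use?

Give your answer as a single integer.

Answer: 4

Derivation:
Pattern = [6, 7, 2, 6, 3, 0], length n = 6
  position 0: throw height = 6, running sum = 6
  position 1: throw height = 7, running sum = 13
  position 2: throw height = 2, running sum = 15
  position 3: throw height = 6, running sum = 21
  position 4: throw height = 3, running sum = 24
  position 5: throw height = 0, running sum = 24
Total sum = 24; balls = sum / n = 24 / 6 = 4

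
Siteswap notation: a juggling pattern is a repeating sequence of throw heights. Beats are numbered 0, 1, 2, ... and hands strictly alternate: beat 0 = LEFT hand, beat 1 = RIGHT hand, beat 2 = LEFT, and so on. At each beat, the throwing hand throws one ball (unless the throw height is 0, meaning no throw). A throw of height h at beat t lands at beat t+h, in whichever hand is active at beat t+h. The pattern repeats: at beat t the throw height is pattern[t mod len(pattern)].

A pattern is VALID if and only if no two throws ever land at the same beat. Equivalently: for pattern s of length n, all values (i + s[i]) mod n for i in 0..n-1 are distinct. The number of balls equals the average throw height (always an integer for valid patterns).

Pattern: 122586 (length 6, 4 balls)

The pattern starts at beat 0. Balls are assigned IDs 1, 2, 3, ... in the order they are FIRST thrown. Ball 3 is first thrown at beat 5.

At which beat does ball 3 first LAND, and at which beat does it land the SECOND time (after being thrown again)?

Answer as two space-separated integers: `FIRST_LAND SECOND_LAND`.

Answer: 11 17

Derivation:
Beat 0 (L): throw ball1 h=1 -> lands@1:R; in-air after throw: [b1@1:R]
Beat 1 (R): throw ball1 h=2 -> lands@3:R; in-air after throw: [b1@3:R]
Beat 2 (L): throw ball2 h=2 -> lands@4:L; in-air after throw: [b1@3:R b2@4:L]
Beat 3 (R): throw ball1 h=5 -> lands@8:L; in-air after throw: [b2@4:L b1@8:L]
Beat 4 (L): throw ball2 h=8 -> lands@12:L; in-air after throw: [b1@8:L b2@12:L]
Beat 5 (R): throw ball3 h=6 -> lands@11:R; in-air after throw: [b1@8:L b3@11:R b2@12:L]
Beat 6 (L): throw ball4 h=1 -> lands@7:R; in-air after throw: [b4@7:R b1@8:L b3@11:R b2@12:L]
Beat 7 (R): throw ball4 h=2 -> lands@9:R; in-air after throw: [b1@8:L b4@9:R b3@11:R b2@12:L]
Beat 8 (L): throw ball1 h=2 -> lands@10:L; in-air after throw: [b4@9:R b1@10:L b3@11:R b2@12:L]
Beat 9 (R): throw ball4 h=5 -> lands@14:L; in-air after throw: [b1@10:L b3@11:R b2@12:L b4@14:L]
Beat 10 (L): throw ball1 h=8 -> lands@18:L; in-air after throw: [b3@11:R b2@12:L b4@14:L b1@18:L]
Beat 11 (R): throw ball3 h=6 -> lands@17:R; in-air after throw: [b2@12:L b4@14:L b3@17:R b1@18:L]
Beat 12 (L): throw ball2 h=1 -> lands@13:R; in-air after throw: [b2@13:R b4@14:L b3@17:R b1@18:L]
Beat 13 (R): throw ball2 h=2 -> lands@15:R; in-air after throw: [b4@14:L b2@15:R b3@17:R b1@18:L]
Beat 14 (L): throw ball4 h=2 -> lands@16:L; in-air after throw: [b2@15:R b4@16:L b3@17:R b1@18:L]
Beat 15 (R): throw ball2 h=5 -> lands@20:L; in-air after throw: [b4@16:L b3@17:R b1@18:L b2@20:L]
Beat 16 (L): throw ball4 h=8 -> lands@24:L; in-air after throw: [b3@17:R b1@18:L b2@20:L b4@24:L]
Beat 17 (R): throw ball3 h=6 -> lands@23:R; in-air after throw: [b1@18:L b2@20:L b3@23:R b4@24:L]
Ball 3: thrown@5 h=6 -> first land @11; rethrown@11 h=6 -> second land @17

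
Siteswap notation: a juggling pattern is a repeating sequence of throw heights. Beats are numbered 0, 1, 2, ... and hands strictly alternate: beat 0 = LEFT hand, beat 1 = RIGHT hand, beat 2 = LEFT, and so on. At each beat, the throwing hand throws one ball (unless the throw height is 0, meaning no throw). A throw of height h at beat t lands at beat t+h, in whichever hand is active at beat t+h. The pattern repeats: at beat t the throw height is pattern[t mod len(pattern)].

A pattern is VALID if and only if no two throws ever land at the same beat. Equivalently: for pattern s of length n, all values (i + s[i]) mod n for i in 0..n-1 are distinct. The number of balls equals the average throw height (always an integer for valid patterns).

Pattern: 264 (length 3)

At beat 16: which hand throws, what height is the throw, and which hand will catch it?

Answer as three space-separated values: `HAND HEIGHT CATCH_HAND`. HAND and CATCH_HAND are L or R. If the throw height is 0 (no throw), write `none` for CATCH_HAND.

Answer: L 6 L

Derivation:
Beat 16: 16 mod 2 = 0, so hand = L
Throw height = pattern[16 mod 3] = pattern[1] = 6
Lands at beat 16+6=22, 22 mod 2 = 0, so catch hand = L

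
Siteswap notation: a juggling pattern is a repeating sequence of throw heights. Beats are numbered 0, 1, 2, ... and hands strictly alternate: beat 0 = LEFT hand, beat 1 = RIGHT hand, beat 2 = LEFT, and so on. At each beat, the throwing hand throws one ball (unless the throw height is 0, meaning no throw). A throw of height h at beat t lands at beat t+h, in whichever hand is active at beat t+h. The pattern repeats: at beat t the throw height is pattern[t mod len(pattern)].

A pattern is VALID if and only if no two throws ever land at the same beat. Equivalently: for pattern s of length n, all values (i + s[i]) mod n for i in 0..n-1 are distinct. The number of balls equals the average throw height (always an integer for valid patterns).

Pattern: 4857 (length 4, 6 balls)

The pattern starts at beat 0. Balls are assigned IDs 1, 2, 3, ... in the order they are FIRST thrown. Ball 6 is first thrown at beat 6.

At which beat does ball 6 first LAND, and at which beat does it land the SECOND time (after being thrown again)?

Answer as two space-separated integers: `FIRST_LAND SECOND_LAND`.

Answer: 11 18

Derivation:
Beat 0 (L): throw ball1 h=4 -> lands@4:L; in-air after throw: [b1@4:L]
Beat 1 (R): throw ball2 h=8 -> lands@9:R; in-air after throw: [b1@4:L b2@9:R]
Beat 2 (L): throw ball3 h=5 -> lands@7:R; in-air after throw: [b1@4:L b3@7:R b2@9:R]
Beat 3 (R): throw ball4 h=7 -> lands@10:L; in-air after throw: [b1@4:L b3@7:R b2@9:R b4@10:L]
Beat 4 (L): throw ball1 h=4 -> lands@8:L; in-air after throw: [b3@7:R b1@8:L b2@9:R b4@10:L]
Beat 5 (R): throw ball5 h=8 -> lands@13:R; in-air after throw: [b3@7:R b1@8:L b2@9:R b4@10:L b5@13:R]
Beat 6 (L): throw ball6 h=5 -> lands@11:R; in-air after throw: [b3@7:R b1@8:L b2@9:R b4@10:L b6@11:R b5@13:R]
Beat 7 (R): throw ball3 h=7 -> lands@14:L; in-air after throw: [b1@8:L b2@9:R b4@10:L b6@11:R b5@13:R b3@14:L]
Beat 8 (L): throw ball1 h=4 -> lands@12:L; in-air after throw: [b2@9:R b4@10:L b6@11:R b1@12:L b5@13:R b3@14:L]
Beat 9 (R): throw ball2 h=8 -> lands@17:R; in-air after throw: [b4@10:L b6@11:R b1@12:L b5@13:R b3@14:L b2@17:R]
Beat 10 (L): throw ball4 h=5 -> lands@15:R; in-air after throw: [b6@11:R b1@12:L b5@13:R b3@14:L b4@15:R b2@17:R]
Beat 11 (R): throw ball6 h=7 -> lands@18:L; in-air after throw: [b1@12:L b5@13:R b3@14:L b4@15:R b2@17:R b6@18:L]
Beat 12 (L): throw ball1 h=4 -> lands@16:L; in-air after throw: [b5@13:R b3@14:L b4@15:R b1@16:L b2@17:R b6@18:L]
Beat 13 (R): throw ball5 h=8 -> lands@21:R; in-air after throw: [b3@14:L b4@15:R b1@16:L b2@17:R b6@18:L b5@21:R]
Beat 14 (L): throw ball3 h=5 -> lands@19:R; in-air after throw: [b4@15:R b1@16:L b2@17:R b6@18:L b3@19:R b5@21:R]
Beat 15 (R): throw ball4 h=7 -> lands@22:L; in-air after throw: [b1@16:L b2@17:R b6@18:L b3@19:R b5@21:R b4@22:L]
Beat 16 (L): throw ball1 h=4 -> lands@20:L; in-air after throw: [b2@17:R b6@18:L b3@19:R b1@20:L b5@21:R b4@22:L]
Beat 17 (R): throw ball2 h=8 -> lands@25:R; in-air after throw: [b6@18:L b3@19:R b1@20:L b5@21:R b4@22:L b2@25:R]
Beat 18 (L): throw ball6 h=5 -> lands@23:R; in-air after throw: [b3@19:R b1@20:L b5@21:R b4@22:L b6@23:R b2@25:R]
Ball 6: thrown@6 h=5 -> first land @11; rethrown@11 h=7 -> second land @18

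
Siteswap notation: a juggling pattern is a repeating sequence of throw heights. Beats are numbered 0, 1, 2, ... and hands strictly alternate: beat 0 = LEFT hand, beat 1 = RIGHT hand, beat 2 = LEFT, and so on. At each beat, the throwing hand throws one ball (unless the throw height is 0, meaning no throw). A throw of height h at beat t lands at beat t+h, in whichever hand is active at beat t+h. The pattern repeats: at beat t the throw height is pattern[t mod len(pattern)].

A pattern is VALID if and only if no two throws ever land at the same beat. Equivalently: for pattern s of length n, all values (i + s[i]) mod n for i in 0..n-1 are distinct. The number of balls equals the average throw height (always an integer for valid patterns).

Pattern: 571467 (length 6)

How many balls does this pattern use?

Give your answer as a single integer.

Pattern = [5, 7, 1, 4, 6, 7], length n = 6
  position 0: throw height = 5, running sum = 5
  position 1: throw height = 7, running sum = 12
  position 2: throw height = 1, running sum = 13
  position 3: throw height = 4, running sum = 17
  position 4: throw height = 6, running sum = 23
  position 5: throw height = 7, running sum = 30
Total sum = 30; balls = sum / n = 30 / 6 = 5

Answer: 5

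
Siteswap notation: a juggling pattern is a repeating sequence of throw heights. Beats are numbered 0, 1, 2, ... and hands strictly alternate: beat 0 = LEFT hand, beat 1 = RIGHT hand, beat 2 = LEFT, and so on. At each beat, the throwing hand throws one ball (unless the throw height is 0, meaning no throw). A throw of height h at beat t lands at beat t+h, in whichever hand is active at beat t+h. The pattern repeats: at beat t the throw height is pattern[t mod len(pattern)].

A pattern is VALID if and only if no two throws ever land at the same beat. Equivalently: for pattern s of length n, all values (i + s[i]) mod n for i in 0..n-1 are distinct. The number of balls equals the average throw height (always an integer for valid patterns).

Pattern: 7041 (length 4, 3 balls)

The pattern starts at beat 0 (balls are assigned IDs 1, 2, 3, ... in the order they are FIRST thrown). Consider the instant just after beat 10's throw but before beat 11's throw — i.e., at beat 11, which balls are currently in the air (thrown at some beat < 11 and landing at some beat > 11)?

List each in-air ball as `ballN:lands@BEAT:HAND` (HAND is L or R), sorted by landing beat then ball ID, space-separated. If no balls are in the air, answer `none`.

Beat 0 (L): throw ball1 h=7 -> lands@7:R; in-air after throw: [b1@7:R]
Beat 2 (L): throw ball2 h=4 -> lands@6:L; in-air after throw: [b2@6:L b1@7:R]
Beat 3 (R): throw ball3 h=1 -> lands@4:L; in-air after throw: [b3@4:L b2@6:L b1@7:R]
Beat 4 (L): throw ball3 h=7 -> lands@11:R; in-air after throw: [b2@6:L b1@7:R b3@11:R]
Beat 6 (L): throw ball2 h=4 -> lands@10:L; in-air after throw: [b1@7:R b2@10:L b3@11:R]
Beat 7 (R): throw ball1 h=1 -> lands@8:L; in-air after throw: [b1@8:L b2@10:L b3@11:R]
Beat 8 (L): throw ball1 h=7 -> lands@15:R; in-air after throw: [b2@10:L b3@11:R b1@15:R]
Beat 10 (L): throw ball2 h=4 -> lands@14:L; in-air after throw: [b3@11:R b2@14:L b1@15:R]
Beat 11 (R): throw ball3 h=1 -> lands@12:L; in-air after throw: [b3@12:L b2@14:L b1@15:R]

Answer: ball2:lands@14:L ball1:lands@15:R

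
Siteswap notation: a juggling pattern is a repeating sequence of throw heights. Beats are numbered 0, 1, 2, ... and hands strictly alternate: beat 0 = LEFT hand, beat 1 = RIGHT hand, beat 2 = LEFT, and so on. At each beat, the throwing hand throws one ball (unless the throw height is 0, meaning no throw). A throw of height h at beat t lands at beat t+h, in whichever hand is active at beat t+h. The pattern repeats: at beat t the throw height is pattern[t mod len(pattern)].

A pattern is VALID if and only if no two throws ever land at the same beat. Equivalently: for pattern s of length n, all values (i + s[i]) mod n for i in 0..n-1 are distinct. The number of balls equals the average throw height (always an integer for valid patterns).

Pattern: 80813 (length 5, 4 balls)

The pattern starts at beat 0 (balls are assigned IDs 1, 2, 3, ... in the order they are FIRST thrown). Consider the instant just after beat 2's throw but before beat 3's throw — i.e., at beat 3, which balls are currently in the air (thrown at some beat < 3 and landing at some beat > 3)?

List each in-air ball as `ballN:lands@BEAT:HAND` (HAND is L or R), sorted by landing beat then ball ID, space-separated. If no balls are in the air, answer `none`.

Beat 0 (L): throw ball1 h=8 -> lands@8:L; in-air after throw: [b1@8:L]
Beat 2 (L): throw ball2 h=8 -> lands@10:L; in-air after throw: [b1@8:L b2@10:L]
Beat 3 (R): throw ball3 h=1 -> lands@4:L; in-air after throw: [b3@4:L b1@8:L b2@10:L]

Answer: ball1:lands@8:L ball2:lands@10:L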